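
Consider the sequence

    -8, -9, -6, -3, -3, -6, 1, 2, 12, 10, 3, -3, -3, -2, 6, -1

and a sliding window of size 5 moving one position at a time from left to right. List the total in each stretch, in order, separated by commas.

-29, -27, -17, -9, 6, 19, 28, 24, 19, 5, 1, -3

Sliding a size-5 window across the 16 values:
(-8, -9, -6, -3, -3) → sum -29
(-9, -6, -3, -3, -6) → sum -27
(-6, -3, -3, -6, 1) → sum -17
(-3, -3, -6, 1, 2) → sum -9
(-3, -6, 1, 2, 12) → sum 6
(-6, 1, 2, 12, 10) → sum 19
(1, 2, 12, 10, 3) → sum 28
(2, 12, 10, 3, -3) → sum 24
(12, 10, 3, -3, -3) → sum 19
(10, 3, -3, -3, -2) → sum 5
(3, -3, -3, -2, 6) → sum 1
(-3, -3, -2, 6, -1) → sum -3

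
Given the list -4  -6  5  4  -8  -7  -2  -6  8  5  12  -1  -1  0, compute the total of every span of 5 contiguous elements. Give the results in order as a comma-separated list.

(-4, -6, 5, 4, -8) → sum -9
(-6, 5, 4, -8, -7) → sum -12
(5, 4, -8, -7, -2) → sum -8
(4, -8, -7, -2, -6) → sum -19
(-8, -7, -2, -6, 8) → sum -15
(-7, -2, -6, 8, 5) → sum -2
(-2, -6, 8, 5, 12) → sum 17
(-6, 8, 5, 12, -1) → sum 18
(8, 5, 12, -1, -1) → sum 23
(5, 12, -1, -1, 0) → sum 15

-9, -12, -8, -19, -15, -2, 17, 18, 23, 15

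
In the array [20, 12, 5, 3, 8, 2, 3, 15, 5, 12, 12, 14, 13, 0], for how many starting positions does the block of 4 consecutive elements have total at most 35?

6

(20, 12, 5, 3) → sum 40
(12, 5, 3, 8) → sum 28  ≤ 35 ✓
(5, 3, 8, 2) → sum 18  ≤ 35 ✓
(3, 8, 2, 3) → sum 16  ≤ 35 ✓
(8, 2, 3, 15) → sum 28  ≤ 35 ✓
(2, 3, 15, 5) → sum 25  ≤ 35 ✓
(3, 15, 5, 12) → sum 35  ≤ 35 ✓
(15, 5, 12, 12) → sum 44
(5, 12, 12, 14) → sum 43
(12, 12, 14, 13) → sum 51
(12, 14, 13, 0) → sum 39
6 windows satisfy the condition.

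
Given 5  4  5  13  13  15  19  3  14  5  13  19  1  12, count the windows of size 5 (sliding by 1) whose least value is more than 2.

8

(5, 4, 5, 13, 13) → min 4  > 2 ✓
(4, 5, 13, 13, 15) → min 4  > 2 ✓
(5, 13, 13, 15, 19) → min 5  > 2 ✓
(13, 13, 15, 19, 3) → min 3  > 2 ✓
(13, 15, 19, 3, 14) → min 3  > 2 ✓
(15, 19, 3, 14, 5) → min 3  > 2 ✓
(19, 3, 14, 5, 13) → min 3  > 2 ✓
(3, 14, 5, 13, 19) → min 3  > 2 ✓
(14, 5, 13, 19, 1) → min 1
(5, 13, 19, 1, 12) → min 1
8 windows satisfy the condition.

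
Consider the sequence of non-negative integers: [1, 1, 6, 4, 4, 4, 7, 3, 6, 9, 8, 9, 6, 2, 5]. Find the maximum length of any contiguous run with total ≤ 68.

13

→ 1: sum 1, len 1
→ 1: sum 2, len 2
→ 6: sum 8, len 3
→ 4: sum 12, len 4
→ 4: sum 16, len 5
→ 4: sum 20, len 6
→ 7: sum 27, len 7
→ 3: sum 30, len 8
→ 6: sum 36, len 9
→ 9: sum 45, len 10
→ 8: sum 53, len 11
→ 9: sum 62, len 12
→ 6: sum 68, len 13
→ 2 (dropped 1, 1): sum 68, len 12
→ 5 (dropped 6): sum 67, len 12
Longest length seen: 13.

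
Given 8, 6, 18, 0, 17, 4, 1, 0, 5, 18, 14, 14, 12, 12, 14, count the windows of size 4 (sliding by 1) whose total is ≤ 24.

[8, 6, 18, 0] → sum 32
[6, 18, 0, 17] → sum 41
[18, 0, 17, 4] → sum 39
[0, 17, 4, 1] → sum 22  ≤ 24 ✓
[17, 4, 1, 0] → sum 22  ≤ 24 ✓
[4, 1, 0, 5] → sum 10  ≤ 24 ✓
[1, 0, 5, 18] → sum 24  ≤ 24 ✓
[0, 5, 18, 14] → sum 37
[5, 18, 14, 14] → sum 51
[18, 14, 14, 12] → sum 58
[14, 14, 12, 12] → sum 52
[14, 12, 12, 14] → sum 52
4 windows satisfy the condition.

4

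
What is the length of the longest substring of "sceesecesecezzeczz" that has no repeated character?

3

[s] len 1
[s, c] len 2
[s, c, e] len 3
[e] len 1
[e, s] len 2
[s, e] len 2
[s, e, c] len 3
[c, e] len 2
[c, e, s] len 3
[s, e] len 2
[s, e, c] len 3
[c, e] len 2
[c, e, z] len 3
[z] len 1
[z, e] len 2
[z, e, c] len 3
[e, c, z] len 3
[z] len 1
Longest all-distinct length: 3.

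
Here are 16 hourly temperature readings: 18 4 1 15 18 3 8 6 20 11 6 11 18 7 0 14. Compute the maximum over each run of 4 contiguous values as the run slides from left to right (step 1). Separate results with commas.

18, 18, 18, 18, 18, 20, 20, 20, 20, 18, 18, 18, 18

Sliding a size-4 window across the 16 values:
18 4 1 15 → max 18
4 1 15 18 → max 18
1 15 18 3 → max 18
15 18 3 8 → max 18
18 3 8 6 → max 18
3 8 6 20 → max 20
8 6 20 11 → max 20
6 20 11 6 → max 20
20 11 6 11 → max 20
11 6 11 18 → max 18
6 11 18 7 → max 18
11 18 7 0 → max 18
18 7 0 14 → max 18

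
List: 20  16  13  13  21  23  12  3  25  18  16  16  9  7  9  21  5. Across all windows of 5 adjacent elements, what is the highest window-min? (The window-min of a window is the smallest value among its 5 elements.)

13

20 16 13 13 21 → min 13
16 13 13 21 23 → min 13
13 13 21 23 12 → min 12
13 21 23 12 3 → min 3
21 23 12 3 25 → min 3
23 12 3 25 18 → min 3
12 3 25 18 16 → min 3
3 25 18 16 16 → min 3
25 18 16 16 9 → min 9
18 16 16 9 7 → min 7
16 16 9 7 9 → min 7
16 9 7 9 21 → min 7
9 7 9 21 5 → min 5
Highest of these is 13.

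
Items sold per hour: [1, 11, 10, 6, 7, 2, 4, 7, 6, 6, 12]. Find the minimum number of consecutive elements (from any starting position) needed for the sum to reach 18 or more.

2

add 1: running sum 1 < 18
add 11: running sum 12 < 18
end 2: [11, 10] sum 21, len 2
end 3: [11, 10, 6] sum 27, len 3
end 4: [10, 6, 7] sum 23, len 3
end 5: [10, 6, 7, 2] sum 25, len 4
end 6: [6, 7, 2, 4] sum 19, len 4
end 7: [7, 2, 4, 7] sum 20, len 4
end 8: [2, 4, 7, 6] sum 19, len 4
end 9: [7, 6, 6] sum 19, len 3
end 10: [6, 12] sum 18, len 2
Shortest qualifying length: 2.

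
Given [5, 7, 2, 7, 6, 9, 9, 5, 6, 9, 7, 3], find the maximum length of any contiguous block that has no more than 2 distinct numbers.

Extend right; when distinct count exceeds 2, shrink from the left:
add 5: window [5] (1 distinct), len 1
add 7: window [5, 7] (2 distinct), len 2
add 2: window [7, 2] (2 distinct), len 2
add 7: window [7, 2, 7] (2 distinct), len 3
add 6: window [7, 6] (2 distinct), len 2
add 9: window [6, 9] (2 distinct), len 2
add 9: window [6, 9, 9] (2 distinct), len 3
add 5: window [9, 9, 5] (2 distinct), len 3
add 6: window [5, 6] (2 distinct), len 2
add 9: window [6, 9] (2 distinct), len 2
add 7: window [9, 7] (2 distinct), len 2
add 3: window [7, 3] (2 distinct), len 2
Longest length with ≤2 distinct: 3.

3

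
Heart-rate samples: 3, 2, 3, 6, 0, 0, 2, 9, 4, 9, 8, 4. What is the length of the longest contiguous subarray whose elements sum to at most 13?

6

Extend to the right; shrink from the left whenever the sum exceeds 13:
add 3: [3] sum 3, len 1
add 2: [3, 2] sum 5, len 2
add 3: [3, 2, 3] sum 8, len 3
add 6: [2, 3, 6] sum 11, len 3
add 0: [2, 3, 6, 0] sum 11, len 4
add 0: [2, 3, 6, 0, 0] sum 11, len 5
add 2: [2, 3, 6, 0, 0, 2] sum 13, len 6
add 9: [0, 0, 2, 9] sum 11, len 4
add 4: [9, 4] sum 13, len 2
add 9: [4, 9] sum 13, len 2
add 8: [8] sum 8, len 1
add 4: [8, 4] sum 12, len 2
Longest length seen: 6.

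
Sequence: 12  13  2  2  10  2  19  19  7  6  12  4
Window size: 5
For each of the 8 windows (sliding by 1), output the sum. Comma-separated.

39, 29, 35, 52, 57, 53, 63, 48

(12, 13, 2, 2, 10) → sum 39
(13, 2, 2, 10, 2) → sum 29
(2, 2, 10, 2, 19) → sum 35
(2, 10, 2, 19, 19) → sum 52
(10, 2, 19, 19, 7) → sum 57
(2, 19, 19, 7, 6) → sum 53
(19, 19, 7, 6, 12) → sum 63
(19, 7, 6, 12, 4) → sum 48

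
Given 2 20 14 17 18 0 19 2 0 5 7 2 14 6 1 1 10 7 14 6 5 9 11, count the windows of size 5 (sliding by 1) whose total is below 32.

2 20 14 17 18 → sum 71
20 14 17 18 0 → sum 69
14 17 18 0 19 → sum 68
17 18 0 19 2 → sum 56
18 0 19 2 0 → sum 39
0 19 2 0 5 → sum 26  < 32 ✓
19 2 0 5 7 → sum 33
2 0 5 7 2 → sum 16  < 32 ✓
0 5 7 2 14 → sum 28  < 32 ✓
5 7 2 14 6 → sum 34
7 2 14 6 1 → sum 30  < 32 ✓
2 14 6 1 1 → sum 24  < 32 ✓
14 6 1 1 10 → sum 32
6 1 1 10 7 → sum 25  < 32 ✓
1 1 10 7 14 → sum 33
1 10 7 14 6 → sum 38
10 7 14 6 5 → sum 42
7 14 6 5 9 → sum 41
14 6 5 9 11 → sum 45
6 windows satisfy the condition.

6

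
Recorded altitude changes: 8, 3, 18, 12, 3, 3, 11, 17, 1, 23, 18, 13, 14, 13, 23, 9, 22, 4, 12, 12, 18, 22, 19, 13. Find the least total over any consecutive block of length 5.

35

8 3 18 12 3 → sum 44
3 18 12 3 3 → sum 39
18 12 3 3 11 → sum 47
12 3 3 11 17 → sum 46
3 3 11 17 1 → sum 35
3 11 17 1 23 → sum 55
11 17 1 23 18 → sum 70
17 1 23 18 13 → sum 72
1 23 18 13 14 → sum 69
23 18 13 14 13 → sum 81
18 13 14 13 23 → sum 81
13 14 13 23 9 → sum 72
14 13 23 9 22 → sum 81
13 23 9 22 4 → sum 71
23 9 22 4 12 → sum 70
9 22 4 12 12 → sum 59
22 4 12 12 18 → sum 68
4 12 12 18 22 → sum 68
12 12 18 22 19 → sum 83
12 18 22 19 13 → sum 84
Least of these is 35.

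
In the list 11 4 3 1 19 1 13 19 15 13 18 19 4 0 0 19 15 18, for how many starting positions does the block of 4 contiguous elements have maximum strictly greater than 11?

14

(11, 4, 3, 1) → max 11
(4, 3, 1, 19) → max 19  > 11 ✓
(3, 1, 19, 1) → max 19  > 11 ✓
(1, 19, 1, 13) → max 19  > 11 ✓
(19, 1, 13, 19) → max 19  > 11 ✓
(1, 13, 19, 15) → max 19  > 11 ✓
(13, 19, 15, 13) → max 19  > 11 ✓
(19, 15, 13, 18) → max 19  > 11 ✓
(15, 13, 18, 19) → max 19  > 11 ✓
(13, 18, 19, 4) → max 19  > 11 ✓
(18, 19, 4, 0) → max 19  > 11 ✓
(19, 4, 0, 0) → max 19  > 11 ✓
(4, 0, 0, 19) → max 19  > 11 ✓
(0, 0, 19, 15) → max 19  > 11 ✓
(0, 19, 15, 18) → max 19  > 11 ✓
14 windows satisfy the condition.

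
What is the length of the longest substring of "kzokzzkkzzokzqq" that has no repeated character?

4

[k] len 1
[k, z] len 2
[k, z, o] len 3
[z, o, k] len 3
[o, k, z] len 3
[z] len 1
[z, k] len 2
[k] len 1
[k, z] len 2
[z] len 1
[z, o] len 2
[z, o, k] len 3
[o, k, z] len 3
[o, k, z, q] len 4
[q] len 1
Longest all-distinct length: 4.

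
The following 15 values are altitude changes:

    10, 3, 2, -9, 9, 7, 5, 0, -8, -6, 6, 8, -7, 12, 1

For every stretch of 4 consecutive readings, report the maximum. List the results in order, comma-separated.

10, 9, 9, 9, 9, 7, 5, 6, 8, 8, 12, 12

Sliding a size-4 window across the 15 values:
[10, 3, 2, -9] → max 10
[3, 2, -9, 9] → max 9
[2, -9, 9, 7] → max 9
[-9, 9, 7, 5] → max 9
[9, 7, 5, 0] → max 9
[7, 5, 0, -8] → max 7
[5, 0, -8, -6] → max 5
[0, -8, -6, 6] → max 6
[-8, -6, 6, 8] → max 8
[-6, 6, 8, -7] → max 8
[6, 8, -7, 12] → max 12
[8, -7, 12, 1] → max 12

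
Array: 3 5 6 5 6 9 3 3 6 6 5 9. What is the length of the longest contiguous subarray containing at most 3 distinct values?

6

[3] 1 distinct, len 1
[3, 5] 2 distinct, len 2
[3, 5, 6] 3 distinct, len 3
[3, 5, 6, 5] 3 distinct, len 4
[3, 5, 6, 5, 6] 3 distinct, len 5
[5, 6, 5, 6, 9] 3 distinct, len 5
[6, 9, 3] 3 distinct, len 3
[6, 9, 3, 3] 3 distinct, len 4
[6, 9, 3, 3, 6] 3 distinct, len 5
[6, 9, 3, 3, 6, 6] 3 distinct, len 6
[3, 3, 6, 6, 5] 3 distinct, len 5
[6, 6, 5, 9] 3 distinct, len 4
Longest length with ≤3 distinct: 6.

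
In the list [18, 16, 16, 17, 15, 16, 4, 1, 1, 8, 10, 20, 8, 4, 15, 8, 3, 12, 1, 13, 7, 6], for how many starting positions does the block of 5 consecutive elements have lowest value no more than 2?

10

18 16 16 17 15 → min 15
16 16 17 15 16 → min 15
16 17 15 16 4 → min 4
17 15 16 4 1 → min 1  ≤ 2 ✓
15 16 4 1 1 → min 1  ≤ 2 ✓
16 4 1 1 8 → min 1  ≤ 2 ✓
4 1 1 8 10 → min 1  ≤ 2 ✓
1 1 8 10 20 → min 1  ≤ 2 ✓
1 8 10 20 8 → min 1  ≤ 2 ✓
8 10 20 8 4 → min 4
10 20 8 4 15 → min 4
20 8 4 15 8 → min 4
8 4 15 8 3 → min 3
4 15 8 3 12 → min 3
15 8 3 12 1 → min 1  ≤ 2 ✓
8 3 12 1 13 → min 1  ≤ 2 ✓
3 12 1 13 7 → min 1  ≤ 2 ✓
12 1 13 7 6 → min 1  ≤ 2 ✓
10 windows satisfy the condition.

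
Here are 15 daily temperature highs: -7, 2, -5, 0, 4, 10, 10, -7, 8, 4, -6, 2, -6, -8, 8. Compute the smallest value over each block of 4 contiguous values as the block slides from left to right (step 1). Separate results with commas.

-7, -5, -5, 0, -7, -7, -7, -7, -6, -6, -8, -8

-7 2 -5 0 → min -7
2 -5 0 4 → min -5
-5 0 4 10 → min -5
0 4 10 10 → min 0
4 10 10 -7 → min -7
10 10 -7 8 → min -7
10 -7 8 4 → min -7
-7 8 4 -6 → min -7
8 4 -6 2 → min -6
4 -6 2 -6 → min -6
-6 2 -6 -8 → min -8
2 -6 -8 8 → min -8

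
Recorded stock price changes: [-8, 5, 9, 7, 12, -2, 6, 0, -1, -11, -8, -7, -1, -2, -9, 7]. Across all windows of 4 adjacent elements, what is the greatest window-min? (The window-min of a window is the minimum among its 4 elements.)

-8 5 9 7 → min -8
5 9 7 12 → min 5
9 7 12 -2 → min -2
7 12 -2 6 → min -2
12 -2 6 0 → min -2
-2 6 0 -1 → min -2
6 0 -1 -11 → min -11
0 -1 -11 -8 → min -11
-1 -11 -8 -7 → min -11
-11 -8 -7 -1 → min -11
-8 -7 -1 -2 → min -8
-7 -1 -2 -9 → min -9
-1 -2 -9 7 → min -9
Greatest of these is 5.

5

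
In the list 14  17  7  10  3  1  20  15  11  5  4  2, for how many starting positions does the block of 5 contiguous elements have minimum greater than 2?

2

14 17 7 10 3 → min 3  > 2 ✓
17 7 10 3 1 → min 1
7 10 3 1 20 → min 1
10 3 1 20 15 → min 1
3 1 20 15 11 → min 1
1 20 15 11 5 → min 1
20 15 11 5 4 → min 4  > 2 ✓
15 11 5 4 2 → min 2
2 windows satisfy the condition.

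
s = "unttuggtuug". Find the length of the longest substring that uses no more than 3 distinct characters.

9

add u: window [u] (1 distinct), len 1
add n: window [u, n] (2 distinct), len 2
add t: window [u, n, t] (3 distinct), len 3
add t: window [u, n, t, t] (3 distinct), len 4
add u: window [u, n, t, t, u] (3 distinct), len 5
add g: window [t, t, u, g] (3 distinct), len 4
add g: window [t, t, u, g, g] (3 distinct), len 5
add t: window [t, t, u, g, g, t] (3 distinct), len 6
add u: window [t, t, u, g, g, t, u] (3 distinct), len 7
add u: window [t, t, u, g, g, t, u, u] (3 distinct), len 8
add g: window [t, t, u, g, g, t, u, u, g] (3 distinct), len 9
Longest length with ≤3 distinct: 9.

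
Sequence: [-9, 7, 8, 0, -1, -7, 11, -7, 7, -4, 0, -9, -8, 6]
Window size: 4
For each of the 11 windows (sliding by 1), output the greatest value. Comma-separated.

(-9, 7, 8, 0) → max 8
(7, 8, 0, -1) → max 8
(8, 0, -1, -7) → max 8
(0, -1, -7, 11) → max 11
(-1, -7, 11, -7) → max 11
(-7, 11, -7, 7) → max 11
(11, -7, 7, -4) → max 11
(-7, 7, -4, 0) → max 7
(7, -4, 0, -9) → max 7
(-4, 0, -9, -8) → max 0
(0, -9, -8, 6) → max 6

8, 8, 8, 11, 11, 11, 11, 7, 7, 0, 6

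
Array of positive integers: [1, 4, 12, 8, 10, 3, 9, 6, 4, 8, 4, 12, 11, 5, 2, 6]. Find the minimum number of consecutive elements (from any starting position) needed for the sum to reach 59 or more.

8

Extend right; whenever the sum reaches 59, record the length and shrink from the left:
add 1: running sum 1 < 59
add 4: running sum 5 < 59
add 12: running sum 17 < 59
add 8: running sum 25 < 59
add 10: running sum 35 < 59
add 3: running sum 38 < 59
add 9: running sum 47 < 59
add 6: running sum 53 < 59
add 4: running sum 57 < 59
add 8: shortest ending here [12, 8, 10, 3, 9, 6, 4, 8] sum 60, len 8
add 4: shortest ending here [12, 8, 10, 3, 9, 6, 4, 8, 4] sum 64, len 9
add 12: shortest ending here [8, 10, 3, 9, 6, 4, 8, 4, 12] sum 64, len 9
add 11: shortest ending here [10, 3, 9, 6, 4, 8, 4, 12, 11] sum 67, len 9
add 5: shortest ending here [9, 6, 4, 8, 4, 12, 11, 5] sum 59, len 8
add 2: shortest ending here [9, 6, 4, 8, 4, 12, 11, 5, 2] sum 61, len 9
add 6: shortest ending here [9, 6, 4, 8, 4, 12, 11, 5, 2, 6] sum 67, len 10
Shortest qualifying length: 8.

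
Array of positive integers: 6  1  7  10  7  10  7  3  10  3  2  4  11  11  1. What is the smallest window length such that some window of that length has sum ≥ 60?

Extend right; whenever the sum reaches 60, record the length and shrink from the left:
add 6: running sum 6 < 60
add 1: running sum 7 < 60
add 7: running sum 14 < 60
add 10: running sum 24 < 60
add 7: running sum 31 < 60
add 10: running sum 41 < 60
add 7: running sum 48 < 60
add 3: running sum 51 < 60
end 8: [6, 1, 7, 10, 7, 10, 7, 3, 10] sum 61, len 9
end 9: [6, 1, 7, 10, 7, 10, 7, 3, 10, 3] sum 64, len 10
end 10: [1, 7, 10, 7, 10, 7, 3, 10, 3, 2] sum 60, len 10
end 11: [7, 10, 7, 10, 7, 3, 10, 3, 2, 4] sum 63, len 10
end 12: [10, 7, 10, 7, 3, 10, 3, 2, 4, 11] sum 67, len 10
end 13: [10, 7, 3, 10, 3, 2, 4, 11, 11] sum 61, len 9
end 14: [10, 7, 3, 10, 3, 2, 4, 11, 11, 1] sum 62, len 10
Shortest qualifying length: 9.

9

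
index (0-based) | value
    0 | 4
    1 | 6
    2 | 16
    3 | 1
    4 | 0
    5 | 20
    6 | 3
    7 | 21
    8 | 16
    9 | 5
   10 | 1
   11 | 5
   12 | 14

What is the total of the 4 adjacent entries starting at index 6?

Elements at indices 6..9: 3, 21, 16, 5
sum(3, 21, 16, 5) = 45

45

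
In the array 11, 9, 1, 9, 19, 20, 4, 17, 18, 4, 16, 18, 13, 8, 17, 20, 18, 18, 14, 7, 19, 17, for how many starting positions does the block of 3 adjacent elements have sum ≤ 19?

[11, 9, 1] → sum 21
[9, 1, 9] → sum 19  ≤ 19 ✓
[1, 9, 19] → sum 29
[9, 19, 20] → sum 48
[19, 20, 4] → sum 43
[20, 4, 17] → sum 41
[4, 17, 18] → sum 39
[17, 18, 4] → sum 39
[18, 4, 16] → sum 38
[4, 16, 18] → sum 38
[16, 18, 13] → sum 47
[18, 13, 8] → sum 39
[13, 8, 17] → sum 38
[8, 17, 20] → sum 45
[17, 20, 18] → sum 55
[20, 18, 18] → sum 56
[18, 18, 14] → sum 50
[18, 14, 7] → sum 39
[14, 7, 19] → sum 40
[7, 19, 17] → sum 43
1 window satisfy the condition.

1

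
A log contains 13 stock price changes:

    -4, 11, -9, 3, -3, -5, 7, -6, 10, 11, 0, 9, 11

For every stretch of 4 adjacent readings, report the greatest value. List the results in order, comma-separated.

11, 11, 3, 7, 7, 10, 11, 11, 11, 11

(-4, 11, -9, 3) → max 11
(11, -9, 3, -3) → max 11
(-9, 3, -3, -5) → max 3
(3, -3, -5, 7) → max 7
(-3, -5, 7, -6) → max 7
(-5, 7, -6, 10) → max 10
(7, -6, 10, 11) → max 11
(-6, 10, 11, 0) → max 11
(10, 11, 0, 9) → max 11
(11, 0, 9, 11) → max 11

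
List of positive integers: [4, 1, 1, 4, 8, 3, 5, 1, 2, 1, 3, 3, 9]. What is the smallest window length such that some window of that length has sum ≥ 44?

Extend right; whenever the sum reaches 44, record the length and shrink from the left:
add 4: running sum 4 < 44
add 1: running sum 5 < 44
add 1: running sum 6 < 44
add 4: running sum 10 < 44
add 8: running sum 18 < 44
add 3: running sum 21 < 44
add 5: running sum 26 < 44
add 1: running sum 27 < 44
add 2: running sum 29 < 44
add 1: running sum 30 < 44
add 3: running sum 33 < 44
add 3: running sum 36 < 44
add 9: shortest ending here [4, 1, 1, 4, 8, 3, 5, 1, 2, 1, 3, 3, 9] sum 45, len 13
Shortest qualifying length: 13.

13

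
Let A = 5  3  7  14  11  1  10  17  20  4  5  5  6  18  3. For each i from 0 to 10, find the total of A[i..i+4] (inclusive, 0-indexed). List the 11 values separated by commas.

[5, 3, 7, 14, 11] → sum 40
[3, 7, 14, 11, 1] → sum 36
[7, 14, 11, 1, 10] → sum 43
[14, 11, 1, 10, 17] → sum 53
[11, 1, 10, 17, 20] → sum 59
[1, 10, 17, 20, 4] → sum 52
[10, 17, 20, 4, 5] → sum 56
[17, 20, 4, 5, 5] → sum 51
[20, 4, 5, 5, 6] → sum 40
[4, 5, 5, 6, 18] → sum 38
[5, 5, 6, 18, 3] → sum 37

40, 36, 43, 53, 59, 52, 56, 51, 40, 38, 37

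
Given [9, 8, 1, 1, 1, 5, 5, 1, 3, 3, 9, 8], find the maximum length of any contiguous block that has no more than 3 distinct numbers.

add 9: window [9] (1 distinct), len 1
add 8: window [9, 8] (2 distinct), len 2
add 1: window [9, 8, 1] (3 distinct), len 3
add 1: window [9, 8, 1, 1] (3 distinct), len 4
add 1: window [9, 8, 1, 1, 1] (3 distinct), len 5
add 5: window [8, 1, 1, 1, 5] (3 distinct), len 5
add 5: window [8, 1, 1, 1, 5, 5] (3 distinct), len 6
add 1: window [8, 1, 1, 1, 5, 5, 1] (3 distinct), len 7
add 3: window [1, 1, 1, 5, 5, 1, 3] (3 distinct), len 7
add 3: window [1, 1, 1, 5, 5, 1, 3, 3] (3 distinct), len 8
add 9: window [1, 3, 3, 9] (3 distinct), len 4
add 8: window [3, 3, 9, 8] (3 distinct), len 4
Longest length with ≤3 distinct: 8.

8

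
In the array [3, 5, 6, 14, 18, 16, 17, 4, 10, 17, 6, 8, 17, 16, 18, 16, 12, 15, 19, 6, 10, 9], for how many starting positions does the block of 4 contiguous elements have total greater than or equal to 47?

(3, 5, 6, 14) → sum 28
(5, 6, 14, 18) → sum 43
(6, 14, 18, 16) → sum 54  ≥ 47 ✓
(14, 18, 16, 17) → sum 65  ≥ 47 ✓
(18, 16, 17, 4) → sum 55  ≥ 47 ✓
(16, 17, 4, 10) → sum 47  ≥ 47 ✓
(17, 4, 10, 17) → sum 48  ≥ 47 ✓
(4, 10, 17, 6) → sum 37
(10, 17, 6, 8) → sum 41
(17, 6, 8, 17) → sum 48  ≥ 47 ✓
(6, 8, 17, 16) → sum 47  ≥ 47 ✓
(8, 17, 16, 18) → sum 59  ≥ 47 ✓
(17, 16, 18, 16) → sum 67  ≥ 47 ✓
(16, 18, 16, 12) → sum 62  ≥ 47 ✓
(18, 16, 12, 15) → sum 61  ≥ 47 ✓
(16, 12, 15, 19) → sum 62  ≥ 47 ✓
(12, 15, 19, 6) → sum 52  ≥ 47 ✓
(15, 19, 6, 10) → sum 50  ≥ 47 ✓
(19, 6, 10, 9) → sum 44
14 windows satisfy the condition.

14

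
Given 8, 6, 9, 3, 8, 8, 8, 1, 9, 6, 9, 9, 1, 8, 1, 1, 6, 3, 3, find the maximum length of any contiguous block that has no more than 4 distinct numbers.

13

[8] 1 distinct, len 1
[8, 6] 2 distinct, len 2
[8, 6, 9] 3 distinct, len 3
[8, 6, 9, 3] 4 distinct, len 4
[8, 6, 9, 3, 8] 4 distinct, len 5
[8, 6, 9, 3, 8, 8] 4 distinct, len 6
[8, 6, 9, 3, 8, 8, 8] 4 distinct, len 7
[9, 3, 8, 8, 8, 1] 4 distinct, len 6
[9, 3, 8, 8, 8, 1, 9] 4 distinct, len 7
[8, 8, 8, 1, 9, 6] 4 distinct, len 6
[8, 8, 8, 1, 9, 6, 9] 4 distinct, len 7
[8, 8, 8, 1, 9, 6, 9, 9] 4 distinct, len 8
[8, 8, 8, 1, 9, 6, 9, 9, 1] 4 distinct, len 9
[8, 8, 8, 1, 9, 6, 9, 9, 1, 8] 4 distinct, len 10
[8, 8, 8, 1, 9, 6, 9, 9, 1, 8, 1] 4 distinct, len 11
[8, 8, 8, 1, 9, 6, 9, 9, 1, 8, 1, 1] 4 distinct, len 12
[8, 8, 8, 1, 9, 6, 9, 9, 1, 8, 1, 1, 6] 4 distinct, len 13
[1, 8, 1, 1, 6, 3] 4 distinct, len 6
[1, 8, 1, 1, 6, 3, 3] 4 distinct, len 7
Longest length with ≤4 distinct: 13.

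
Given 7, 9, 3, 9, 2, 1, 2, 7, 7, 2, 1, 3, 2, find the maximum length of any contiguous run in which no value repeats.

add 7: [7] len 1
add 9: [7, 9] len 2
add 3: [7, 9, 3] len 3
add 9 (repeat 9, move left end past it): [3, 9] len 2
add 2: [3, 9, 2] len 3
add 1: [3, 9, 2, 1] len 4
add 2 (repeat 2, move left end past it): [1, 2] len 2
add 7: [1, 2, 7] len 3
add 7 (repeat 7, move left end past it): [7] len 1
add 2: [7, 2] len 2
add 1: [7, 2, 1] len 3
add 3: [7, 2, 1, 3] len 4
add 2 (repeat 2, move left end past it): [1, 3, 2] len 3
Longest all-distinct length: 4.

4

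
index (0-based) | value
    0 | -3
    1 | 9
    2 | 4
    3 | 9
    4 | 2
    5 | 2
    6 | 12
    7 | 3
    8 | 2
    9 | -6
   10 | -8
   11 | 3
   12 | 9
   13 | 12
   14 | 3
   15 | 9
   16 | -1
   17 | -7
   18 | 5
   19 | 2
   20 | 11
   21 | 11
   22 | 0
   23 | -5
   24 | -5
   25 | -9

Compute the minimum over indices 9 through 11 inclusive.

Elements at indices 9..11: -6, -8, 3
min(-6, -8, 3) = -8

-8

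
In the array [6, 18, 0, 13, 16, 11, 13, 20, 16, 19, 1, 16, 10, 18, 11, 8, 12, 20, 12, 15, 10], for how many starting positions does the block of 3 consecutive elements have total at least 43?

(6, 18, 0) → sum 24
(18, 0, 13) → sum 31
(0, 13, 16) → sum 29
(13, 16, 11) → sum 40
(16, 11, 13) → sum 40
(11, 13, 20) → sum 44  ≥ 43 ✓
(13, 20, 16) → sum 49  ≥ 43 ✓
(20, 16, 19) → sum 55  ≥ 43 ✓
(16, 19, 1) → sum 36
(19, 1, 16) → sum 36
(1, 16, 10) → sum 27
(16, 10, 18) → sum 44  ≥ 43 ✓
(10, 18, 11) → sum 39
(18, 11, 8) → sum 37
(11, 8, 12) → sum 31
(8, 12, 20) → sum 40
(12, 20, 12) → sum 44  ≥ 43 ✓
(20, 12, 15) → sum 47  ≥ 43 ✓
(12, 15, 10) → sum 37
6 windows satisfy the condition.

6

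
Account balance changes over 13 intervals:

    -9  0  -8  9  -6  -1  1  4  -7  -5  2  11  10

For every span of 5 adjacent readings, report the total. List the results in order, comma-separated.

-14, -6, -5, 7, -9, -8, -5, 5, 11

Sliding a size-5 window across the 13 values:
-9 0 -8 9 -6 → sum -14
0 -8 9 -6 -1 → sum -6
-8 9 -6 -1 1 → sum -5
9 -6 -1 1 4 → sum 7
-6 -1 1 4 -7 → sum -9
-1 1 4 -7 -5 → sum -8
1 4 -7 -5 2 → sum -5
4 -7 -5 2 11 → sum 5
-7 -5 2 11 10 → sum 11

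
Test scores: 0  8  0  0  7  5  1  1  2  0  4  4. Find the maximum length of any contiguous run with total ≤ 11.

add 0: [0] sum 0, len 1
add 8: [0, 8] sum 8, len 2
add 0: [0, 8, 0] sum 8, len 3
add 0: [0, 8, 0, 0] sum 8, len 4
add 7: [0, 0, 7] sum 7, len 3
add 5: [5] sum 5, len 1
add 1: [5, 1] sum 6, len 2
add 1: [5, 1, 1] sum 7, len 3
add 2: [5, 1, 1, 2] sum 9, len 4
add 0: [5, 1, 1, 2, 0] sum 9, len 5
add 4: [1, 1, 2, 0, 4] sum 8, len 5
add 4: [1, 2, 0, 4, 4] sum 11, len 5
Longest length seen: 5.

5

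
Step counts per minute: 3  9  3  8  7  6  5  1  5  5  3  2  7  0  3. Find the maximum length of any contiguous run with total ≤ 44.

add 3: [3] sum 3, len 1
add 9: [3, 9] sum 12, len 2
add 3: [3, 9, 3] sum 15, len 3
add 8: [3, 9, 3, 8] sum 23, len 4
add 7: [3, 9, 3, 8, 7] sum 30, len 5
add 6: [3, 9, 3, 8, 7, 6] sum 36, len 6
add 5: [3, 9, 3, 8, 7, 6, 5] sum 41, len 7
add 1: [3, 9, 3, 8, 7, 6, 5, 1] sum 42, len 8
add 5: [9, 3, 8, 7, 6, 5, 1, 5] sum 44, len 8
add 5: [3, 8, 7, 6, 5, 1, 5, 5] sum 40, len 8
add 3: [3, 8, 7, 6, 5, 1, 5, 5, 3] sum 43, len 9
add 2: [8, 7, 6, 5, 1, 5, 5, 3, 2] sum 42, len 9
add 7: [7, 6, 5, 1, 5, 5, 3, 2, 7] sum 41, len 9
add 0: [7, 6, 5, 1, 5, 5, 3, 2, 7, 0] sum 41, len 10
add 3: [7, 6, 5, 1, 5, 5, 3, 2, 7, 0, 3] sum 44, len 11
Longest length seen: 11.

11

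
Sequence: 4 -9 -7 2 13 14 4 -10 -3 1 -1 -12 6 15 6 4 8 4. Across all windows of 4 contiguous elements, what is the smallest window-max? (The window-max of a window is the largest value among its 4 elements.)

Window maxs for each of the 15 positions:
[4, -9, -7, 2] → max 4
[-9, -7, 2, 13] → max 13
[-7, 2, 13, 14] → max 14
[2, 13, 14, 4] → max 14
[13, 14, 4, -10] → max 14
[14, 4, -10, -3] → max 14
[4, -10, -3, 1] → max 4
[-10, -3, 1, -1] → max 1
[-3, 1, -1, -12] → max 1
[1, -1, -12, 6] → max 6
[-1, -12, 6, 15] → max 15
[-12, 6, 15, 6] → max 15
[6, 15, 6, 4] → max 15
[15, 6, 4, 8] → max 15
[6, 4, 8, 4] → max 8
Smallest of these is 1.

1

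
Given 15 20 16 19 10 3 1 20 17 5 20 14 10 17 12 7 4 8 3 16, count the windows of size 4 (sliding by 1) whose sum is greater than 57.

4

15 20 16 19 → sum 70  > 57 ✓
20 16 19 10 → sum 65  > 57 ✓
16 19 10 3 → sum 48
19 10 3 1 → sum 33
10 3 1 20 → sum 34
3 1 20 17 → sum 41
1 20 17 5 → sum 43
20 17 5 20 → sum 62  > 57 ✓
17 5 20 14 → sum 56
5 20 14 10 → sum 49
20 14 10 17 → sum 61  > 57 ✓
14 10 17 12 → sum 53
10 17 12 7 → sum 46
17 12 7 4 → sum 40
12 7 4 8 → sum 31
7 4 8 3 → sum 22
4 8 3 16 → sum 31
4 windows satisfy the condition.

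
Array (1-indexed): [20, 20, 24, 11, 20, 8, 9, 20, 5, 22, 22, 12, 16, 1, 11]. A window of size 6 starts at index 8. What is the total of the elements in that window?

97

Elements at indices 8..13: 20, 5, 22, 22, 12, 16
sum(20, 5, 22, 22, 12, 16) = 97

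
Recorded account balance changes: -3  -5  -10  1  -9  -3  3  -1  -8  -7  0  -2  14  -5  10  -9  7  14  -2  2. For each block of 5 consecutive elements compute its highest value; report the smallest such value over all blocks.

0

(-3, -5, -10, 1, -9) → max 1
(-5, -10, 1, -9, -3) → max 1
(-10, 1, -9, -3, 3) → max 3
(1, -9, -3, 3, -1) → max 3
(-9, -3, 3, -1, -8) → max 3
(-3, 3, -1, -8, -7) → max 3
(3, -1, -8, -7, 0) → max 3
(-1, -8, -7, 0, -2) → max 0
(-8, -7, 0, -2, 14) → max 14
(-7, 0, -2, 14, -5) → max 14
(0, -2, 14, -5, 10) → max 14
(-2, 14, -5, 10, -9) → max 14
(14, -5, 10, -9, 7) → max 14
(-5, 10, -9, 7, 14) → max 14
(10, -9, 7, 14, -2) → max 14
(-9, 7, 14, -2, 2) → max 14
Smallest of these is 0.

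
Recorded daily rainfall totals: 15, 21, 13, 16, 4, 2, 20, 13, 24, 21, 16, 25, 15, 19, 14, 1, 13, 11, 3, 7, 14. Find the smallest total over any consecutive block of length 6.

Window sums for each of the 16 positions:
15 21 13 16 4 2 → sum 71
21 13 16 4 2 20 → sum 76
13 16 4 2 20 13 → sum 68
16 4 2 20 13 24 → sum 79
4 2 20 13 24 21 → sum 84
2 20 13 24 21 16 → sum 96
20 13 24 21 16 25 → sum 119
13 24 21 16 25 15 → sum 114
24 21 16 25 15 19 → sum 120
21 16 25 15 19 14 → sum 110
16 25 15 19 14 1 → sum 90
25 15 19 14 1 13 → sum 87
15 19 14 1 13 11 → sum 73
19 14 1 13 11 3 → sum 61
14 1 13 11 3 7 → sum 49
1 13 11 3 7 14 → sum 49
Smallest of these is 49.

49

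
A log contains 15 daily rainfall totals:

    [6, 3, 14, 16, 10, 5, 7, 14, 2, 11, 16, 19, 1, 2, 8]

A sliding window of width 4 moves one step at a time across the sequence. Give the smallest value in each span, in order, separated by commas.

Sliding a size-4 window across the 15 values:
(6, 3, 14, 16) → min 3
(3, 14, 16, 10) → min 3
(14, 16, 10, 5) → min 5
(16, 10, 5, 7) → min 5
(10, 5, 7, 14) → min 5
(5, 7, 14, 2) → min 2
(7, 14, 2, 11) → min 2
(14, 2, 11, 16) → min 2
(2, 11, 16, 19) → min 2
(11, 16, 19, 1) → min 1
(16, 19, 1, 2) → min 1
(19, 1, 2, 8) → min 1

3, 3, 5, 5, 5, 2, 2, 2, 2, 1, 1, 1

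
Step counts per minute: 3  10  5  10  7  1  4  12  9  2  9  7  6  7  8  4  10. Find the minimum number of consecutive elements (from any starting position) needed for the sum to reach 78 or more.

add 3: running sum 3 < 78
add 10: running sum 13 < 78
add 5: running sum 18 < 78
add 10: running sum 28 < 78
add 7: running sum 35 < 78
add 1: running sum 36 < 78
add 4: running sum 40 < 78
add 12: running sum 52 < 78
add 9: running sum 61 < 78
add 2: running sum 63 < 78
add 9: running sum 72 < 78
add 7: shortest ending here [3, 10, 5, 10, 7, 1, 4, 12, 9, 2, 9, 7] sum 79, len 12
add 6: shortest ending here [10, 5, 10, 7, 1, 4, 12, 9, 2, 9, 7, 6] sum 82, len 12
add 7: shortest ending here [5, 10, 7, 1, 4, 12, 9, 2, 9, 7, 6, 7] sum 79, len 12
add 8: shortest ending here [10, 7, 1, 4, 12, 9, 2, 9, 7, 6, 7, 8] sum 82, len 12
add 4: shortest ending here [10, 7, 1, 4, 12, 9, 2, 9, 7, 6, 7, 8, 4] sum 86, len 13
add 10: shortest ending here [4, 12, 9, 2, 9, 7, 6, 7, 8, 4, 10] sum 78, len 11
Shortest qualifying length: 11.

11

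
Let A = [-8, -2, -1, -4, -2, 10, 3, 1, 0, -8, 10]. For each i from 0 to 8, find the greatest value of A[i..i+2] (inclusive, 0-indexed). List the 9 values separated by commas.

-8 -2 -1 → max -1
-2 -1 -4 → max -1
-1 -4 -2 → max -1
-4 -2 10 → max 10
-2 10 3 → max 10
10 3 1 → max 10
3 1 0 → max 3
1 0 -8 → max 1
0 -8 10 → max 10

-1, -1, -1, 10, 10, 10, 3, 1, 10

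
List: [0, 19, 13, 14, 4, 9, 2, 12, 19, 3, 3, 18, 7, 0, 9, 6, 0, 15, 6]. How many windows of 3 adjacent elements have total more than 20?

[0, 19, 13] → sum 32  > 20 ✓
[19, 13, 14] → sum 46  > 20 ✓
[13, 14, 4] → sum 31  > 20 ✓
[14, 4, 9] → sum 27  > 20 ✓
[4, 9, 2] → sum 15
[9, 2, 12] → sum 23  > 20 ✓
[2, 12, 19] → sum 33  > 20 ✓
[12, 19, 3] → sum 34  > 20 ✓
[19, 3, 3] → sum 25  > 20 ✓
[3, 3, 18] → sum 24  > 20 ✓
[3, 18, 7] → sum 28  > 20 ✓
[18, 7, 0] → sum 25  > 20 ✓
[7, 0, 9] → sum 16
[0, 9, 6] → sum 15
[9, 6, 0] → sum 15
[6, 0, 15] → sum 21  > 20 ✓
[0, 15, 6] → sum 21  > 20 ✓
13 windows satisfy the condition.

13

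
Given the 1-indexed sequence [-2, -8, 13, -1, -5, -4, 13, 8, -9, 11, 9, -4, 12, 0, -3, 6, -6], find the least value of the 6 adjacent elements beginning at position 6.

Elements at indices 6..11: -4, 13, 8, -9, 11, 9
min(-4, 13, 8, -9, 11, 9) = -9

-9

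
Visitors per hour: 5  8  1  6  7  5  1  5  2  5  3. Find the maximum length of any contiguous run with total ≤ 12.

[5] sum 5 len 1
[8] sum 8 len 1
[8, 1] sum 9 len 2
[1, 6] sum 7 len 2
[7] sum 7 len 1
[7, 5] sum 12 len 2
[5, 1] sum 6 len 2
[5, 1, 5] sum 11 len 3
[1, 5, 2] sum 8 len 3
[5, 2, 5] sum 12 len 3
[2, 5, 3] sum 10 len 3
Longest length seen: 3.

3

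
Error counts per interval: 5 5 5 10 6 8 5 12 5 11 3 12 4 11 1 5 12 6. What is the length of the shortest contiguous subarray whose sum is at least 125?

18

add 5: running sum 5 < 125
add 5: running sum 10 < 125
add 5: running sum 15 < 125
add 10: running sum 25 < 125
add 6: running sum 31 < 125
add 8: running sum 39 < 125
add 5: running sum 44 < 125
add 12: running sum 56 < 125
add 5: running sum 61 < 125
add 11: running sum 72 < 125
add 3: running sum 75 < 125
add 12: running sum 87 < 125
add 4: running sum 91 < 125
add 11: running sum 102 < 125
add 1: running sum 103 < 125
add 5: running sum 108 < 125
add 12: running sum 120 < 125
end 17: [5, 5, 5, 10, 6, 8, 5, 12, 5, 11, 3, 12, 4, 11, 1, 5, 12, 6] sum 126, len 18
Shortest qualifying length: 18.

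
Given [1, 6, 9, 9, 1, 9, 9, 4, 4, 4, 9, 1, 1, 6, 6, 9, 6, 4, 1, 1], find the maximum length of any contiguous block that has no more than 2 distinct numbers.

6

add 1: window [1] (1 distinct), len 1
add 6: window [1, 6] (2 distinct), len 2
add 9: window [6, 9] (2 distinct), len 2
add 9: window [6, 9, 9] (2 distinct), len 3
add 1: window [9, 9, 1] (2 distinct), len 3
add 9: window [9, 9, 1, 9] (2 distinct), len 4
add 9: window [9, 9, 1, 9, 9] (2 distinct), len 5
add 4: window [9, 9, 4] (2 distinct), len 3
add 4: window [9, 9, 4, 4] (2 distinct), len 4
add 4: window [9, 9, 4, 4, 4] (2 distinct), len 5
add 9: window [9, 9, 4, 4, 4, 9] (2 distinct), len 6
add 1: window [9, 1] (2 distinct), len 2
add 1: window [9, 1, 1] (2 distinct), len 3
add 6: window [1, 1, 6] (2 distinct), len 3
add 6: window [1, 1, 6, 6] (2 distinct), len 4
add 9: window [6, 6, 9] (2 distinct), len 3
add 6: window [6, 6, 9, 6] (2 distinct), len 4
add 4: window [6, 4] (2 distinct), len 2
add 1: window [4, 1] (2 distinct), len 2
add 1: window [4, 1, 1] (2 distinct), len 3
Longest length with ≤2 distinct: 6.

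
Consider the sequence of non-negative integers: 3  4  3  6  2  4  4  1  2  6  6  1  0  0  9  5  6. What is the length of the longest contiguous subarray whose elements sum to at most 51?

15

add 3: [3] sum 3, len 1
add 4: [3, 4] sum 7, len 2
add 3: [3, 4, 3] sum 10, len 3
add 6: [3, 4, 3, 6] sum 16, len 4
add 2: [3, 4, 3, 6, 2] sum 18, len 5
add 4: [3, 4, 3, 6, 2, 4] sum 22, len 6
add 4: [3, 4, 3, 6, 2, 4, 4] sum 26, len 7
add 1: [3, 4, 3, 6, 2, 4, 4, 1] sum 27, len 8
add 2: [3, 4, 3, 6, 2, 4, 4, 1, 2] sum 29, len 9
add 6: [3, 4, 3, 6, 2, 4, 4, 1, 2, 6] sum 35, len 10
add 6: [3, 4, 3, 6, 2, 4, 4, 1, 2, 6, 6] sum 41, len 11
add 1: [3, 4, 3, 6, 2, 4, 4, 1, 2, 6, 6, 1] sum 42, len 12
add 0: [3, 4, 3, 6, 2, 4, 4, 1, 2, 6, 6, 1, 0] sum 42, len 13
add 0: [3, 4, 3, 6, 2, 4, 4, 1, 2, 6, 6, 1, 0, 0] sum 42, len 14
add 9: [3, 4, 3, 6, 2, 4, 4, 1, 2, 6, 6, 1, 0, 0, 9] sum 51, len 15
add 5: [3, 6, 2, 4, 4, 1, 2, 6, 6, 1, 0, 0, 9, 5] sum 49, len 14
add 6: [2, 4, 4, 1, 2, 6, 6, 1, 0, 0, 9, 5, 6] sum 46, len 13
Longest length seen: 15.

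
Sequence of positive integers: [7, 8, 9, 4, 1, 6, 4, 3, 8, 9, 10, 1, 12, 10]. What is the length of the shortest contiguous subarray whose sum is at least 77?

12

add 7: running sum 7 < 77
add 8: running sum 15 < 77
add 9: running sum 24 < 77
add 4: running sum 28 < 77
add 1: running sum 29 < 77
add 6: running sum 35 < 77
add 4: running sum 39 < 77
add 3: running sum 42 < 77
add 8: running sum 50 < 77
add 9: running sum 59 < 77
add 10: running sum 69 < 77
add 1: running sum 70 < 77
add 12: shortest ending here [7, 8, 9, 4, 1, 6, 4, 3, 8, 9, 10, 1, 12] sum 82, len 13
add 10: shortest ending here [9, 4, 1, 6, 4, 3, 8, 9, 10, 1, 12, 10] sum 77, len 12
Shortest qualifying length: 12.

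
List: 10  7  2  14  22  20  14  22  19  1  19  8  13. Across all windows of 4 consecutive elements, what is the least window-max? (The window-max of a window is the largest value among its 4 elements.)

Window maxs for each of the 10 positions:
(10, 7, 2, 14) → max 14
(7, 2, 14, 22) → max 22
(2, 14, 22, 20) → max 22
(14, 22, 20, 14) → max 22
(22, 20, 14, 22) → max 22
(20, 14, 22, 19) → max 22
(14, 22, 19, 1) → max 22
(22, 19, 1, 19) → max 22
(19, 1, 19, 8) → max 19
(1, 19, 8, 13) → max 19
Least of these is 14.

14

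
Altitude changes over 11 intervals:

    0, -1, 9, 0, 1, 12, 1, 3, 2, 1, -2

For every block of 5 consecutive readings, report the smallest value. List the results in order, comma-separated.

-1, -1, 0, 0, 1, 1, -2

[0, -1, 9, 0, 1] → min -1
[-1, 9, 0, 1, 12] → min -1
[9, 0, 1, 12, 1] → min 0
[0, 1, 12, 1, 3] → min 0
[1, 12, 1, 3, 2] → min 1
[12, 1, 3, 2, 1] → min 1
[1, 3, 2, 1, -2] → min -2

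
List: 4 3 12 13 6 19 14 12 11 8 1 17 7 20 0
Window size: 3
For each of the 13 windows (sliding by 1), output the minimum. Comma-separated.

3, 3, 6, 6, 6, 12, 11, 8, 1, 1, 1, 7, 0

[4, 3, 12] → min 3
[3, 12, 13] → min 3
[12, 13, 6] → min 6
[13, 6, 19] → min 6
[6, 19, 14] → min 6
[19, 14, 12] → min 12
[14, 12, 11] → min 11
[12, 11, 8] → min 8
[11, 8, 1] → min 1
[8, 1, 17] → min 1
[1, 17, 7] → min 1
[17, 7, 20] → min 7
[7, 20, 0] → min 0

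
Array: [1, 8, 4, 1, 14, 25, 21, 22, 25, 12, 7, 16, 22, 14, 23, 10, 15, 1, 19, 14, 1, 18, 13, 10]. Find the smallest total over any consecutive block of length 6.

[1, 8, 4, 1, 14, 25] → sum 53
[8, 4, 1, 14, 25, 21] → sum 73
[4, 1, 14, 25, 21, 22] → sum 87
[1, 14, 25, 21, 22, 25] → sum 108
[14, 25, 21, 22, 25, 12] → sum 119
[25, 21, 22, 25, 12, 7] → sum 112
[21, 22, 25, 12, 7, 16] → sum 103
[22, 25, 12, 7, 16, 22] → sum 104
[25, 12, 7, 16, 22, 14] → sum 96
[12, 7, 16, 22, 14, 23] → sum 94
[7, 16, 22, 14, 23, 10] → sum 92
[16, 22, 14, 23, 10, 15] → sum 100
[22, 14, 23, 10, 15, 1] → sum 85
[14, 23, 10, 15, 1, 19] → sum 82
[23, 10, 15, 1, 19, 14] → sum 82
[10, 15, 1, 19, 14, 1] → sum 60
[15, 1, 19, 14, 1, 18] → sum 68
[1, 19, 14, 1, 18, 13] → sum 66
[19, 14, 1, 18, 13, 10] → sum 75
Smallest of these is 53.

53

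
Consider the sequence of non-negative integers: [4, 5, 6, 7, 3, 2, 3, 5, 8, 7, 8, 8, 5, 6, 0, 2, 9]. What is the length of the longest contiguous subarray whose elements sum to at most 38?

8

Extend to the right; shrink from the left whenever the sum exceeds 38:
→ 4: sum 4, len 1
→ 5: sum 9, len 2
→ 6: sum 15, len 3
→ 7: sum 22, len 4
→ 3: sum 25, len 5
→ 2: sum 27, len 6
→ 3: sum 30, len 7
→ 5: sum 35, len 8
→ 8 (dropped 4, 5): sum 34, len 7
→ 7 (dropped 6): sum 35, len 7
→ 8 (dropped 7): sum 36, len 7
→ 8 (dropped 3, 2, 3): sum 36, len 5
→ 5 (dropped 5): sum 36, len 5
→ 6 (dropped 8): sum 34, len 5
→ 0: sum 34, len 6
→ 2: sum 36, len 7
→ 9 (dropped 7): sum 38, len 7
Longest length seen: 8.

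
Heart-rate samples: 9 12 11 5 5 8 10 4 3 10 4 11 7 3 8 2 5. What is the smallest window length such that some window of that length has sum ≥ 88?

add 9: running sum 9 < 88
add 12: running sum 21 < 88
add 11: running sum 32 < 88
add 5: running sum 37 < 88
add 5: running sum 42 < 88
add 8: running sum 50 < 88
add 10: running sum 60 < 88
add 4: running sum 64 < 88
add 3: running sum 67 < 88
add 10: running sum 77 < 88
add 4: running sum 81 < 88
end 11: [9, 12, 11, 5, 5, 8, 10, 4, 3, 10, 4, 11] sum 92, len 12
end 12: [12, 11, 5, 5, 8, 10, 4, 3, 10, 4, 11, 7] sum 90, len 12
end 13: [12, 11, 5, 5, 8, 10, 4, 3, 10, 4, 11, 7, 3] sum 93, len 13
end 14: [11, 5, 5, 8, 10, 4, 3, 10, 4, 11, 7, 3, 8] sum 89, len 13
end 15: [11, 5, 5, 8, 10, 4, 3, 10, 4, 11, 7, 3, 8, 2] sum 91, len 14
end 16: [11, 5, 5, 8, 10, 4, 3, 10, 4, 11, 7, 3, 8, 2, 5] sum 96, len 15
Shortest qualifying length: 12.

12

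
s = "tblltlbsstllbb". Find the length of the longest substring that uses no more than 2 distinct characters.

4

Extend right; when distinct count exceeds 2, shrink from the left:
[t] 1 distinct, len 1
[t, b] 2 distinct, len 2
[b, l] 2 distinct, len 2
[b, l, l] 2 distinct, len 3
[l, l, t] 2 distinct, len 3
[l, l, t, l] 2 distinct, len 4
[l, b] 2 distinct, len 2
[b, s] 2 distinct, len 2
[b, s, s] 2 distinct, len 3
[s, s, t] 2 distinct, len 3
[t, l] 2 distinct, len 2
[t, l, l] 2 distinct, len 3
[l, l, b] 2 distinct, len 3
[l, l, b, b] 2 distinct, len 4
Longest length with ≤2 distinct: 4.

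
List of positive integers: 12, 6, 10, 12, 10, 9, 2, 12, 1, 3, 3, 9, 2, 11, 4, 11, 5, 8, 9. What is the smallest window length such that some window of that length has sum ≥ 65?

8

add 12: running sum 12 < 65
add 6: running sum 18 < 65
add 10: running sum 28 < 65
add 12: running sum 40 < 65
add 10: running sum 50 < 65
add 9: running sum 59 < 65
add 2: running sum 61 < 65
add 12: shortest ending here [12, 6, 10, 12, 10, 9, 2, 12] sum 73, len 8
add 1: shortest ending here [12, 6, 10, 12, 10, 9, 2, 12, 1] sum 74, len 9
add 3: shortest ending here [6, 10, 12, 10, 9, 2, 12, 1, 3] sum 65, len 9
add 3: shortest ending here [6, 10, 12, 10, 9, 2, 12, 1, 3, 3] sum 68, len 10
add 9: shortest ending here [10, 12, 10, 9, 2, 12, 1, 3, 3, 9] sum 71, len 10
add 2: shortest ending here [10, 12, 10, 9, 2, 12, 1, 3, 3, 9, 2] sum 73, len 11
add 11: shortest ending here [12, 10, 9, 2, 12, 1, 3, 3, 9, 2, 11] sum 74, len 11
add 4: shortest ending here [10, 9, 2, 12, 1, 3, 3, 9, 2, 11, 4] sum 66, len 11
add 11: shortest ending here [9, 2, 12, 1, 3, 3, 9, 2, 11, 4, 11] sum 67, len 11
add 5: shortest ending here [9, 2, 12, 1, 3, 3, 9, 2, 11, 4, 11, 5] sum 72, len 12
add 8: shortest ending here [12, 1, 3, 3, 9, 2, 11, 4, 11, 5, 8] sum 69, len 11
add 9: shortest ending here [3, 3, 9, 2, 11, 4, 11, 5, 8, 9] sum 65, len 10
Shortest qualifying length: 8.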